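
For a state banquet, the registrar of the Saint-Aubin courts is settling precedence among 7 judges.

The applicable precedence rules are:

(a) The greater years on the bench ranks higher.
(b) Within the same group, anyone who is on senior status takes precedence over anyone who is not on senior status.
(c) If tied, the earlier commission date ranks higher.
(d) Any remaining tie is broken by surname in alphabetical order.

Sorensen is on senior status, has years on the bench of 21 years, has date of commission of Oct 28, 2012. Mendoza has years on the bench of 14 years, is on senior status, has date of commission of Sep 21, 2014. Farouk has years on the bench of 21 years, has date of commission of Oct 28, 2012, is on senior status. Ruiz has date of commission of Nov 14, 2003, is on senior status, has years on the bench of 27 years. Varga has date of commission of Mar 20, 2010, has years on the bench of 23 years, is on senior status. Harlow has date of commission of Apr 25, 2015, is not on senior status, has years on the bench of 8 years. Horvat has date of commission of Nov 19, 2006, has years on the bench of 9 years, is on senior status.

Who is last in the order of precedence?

By years on the bench (higher first): Ruiz (27 years); then Varga (23 years); then Farouk and Sorensen (both 21 years); then Mendoza (14 years); then Horvat (9 years); then Harlow (8 years).
Farouk and Sorensen are each on senior status, so the next rule applies.
Farouk and Sorensen both have date of commission Oct 28, 2012, so the next rule applies.
Among Farouk and Sorensen, alphabetically by surname: Farouk before Sorensen.
Order: Ruiz, Varga, Farouk, Sorensen, Mendoza, Horvat, Harlow.

Harlow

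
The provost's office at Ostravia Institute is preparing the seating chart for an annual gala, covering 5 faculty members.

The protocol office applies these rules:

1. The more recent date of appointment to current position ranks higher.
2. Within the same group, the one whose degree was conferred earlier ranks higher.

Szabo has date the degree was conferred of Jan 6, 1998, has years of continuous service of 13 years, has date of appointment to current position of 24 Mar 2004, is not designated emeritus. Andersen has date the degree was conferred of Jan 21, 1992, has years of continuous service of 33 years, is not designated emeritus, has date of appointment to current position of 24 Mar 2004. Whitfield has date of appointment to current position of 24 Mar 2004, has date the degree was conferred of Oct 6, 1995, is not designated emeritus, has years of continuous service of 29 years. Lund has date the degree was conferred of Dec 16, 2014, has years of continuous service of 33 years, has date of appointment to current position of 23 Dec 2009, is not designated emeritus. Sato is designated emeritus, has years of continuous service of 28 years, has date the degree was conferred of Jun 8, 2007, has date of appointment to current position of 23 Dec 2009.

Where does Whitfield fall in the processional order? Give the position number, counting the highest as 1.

By date of appointment to current position (later first): Sato and Lund (both 23 Dec 2009); then Andersen, Whitfield and Szabo (each 24 Mar 2004).
Among Sato and Lund, by date the degree was conferred (earlier first): Sato (Jun 8, 2007) before Lund (Dec 16, 2014).
Among Andersen, Whitfield and Szabo, by date the degree was conferred (earlier first): Andersen (Jan 21, 1992) before Whitfield (Oct 6, 1995) before Szabo (Jan 6, 1998).
Order: Sato, Lund, Andersen, Whitfield, Szabo. So position 4.

4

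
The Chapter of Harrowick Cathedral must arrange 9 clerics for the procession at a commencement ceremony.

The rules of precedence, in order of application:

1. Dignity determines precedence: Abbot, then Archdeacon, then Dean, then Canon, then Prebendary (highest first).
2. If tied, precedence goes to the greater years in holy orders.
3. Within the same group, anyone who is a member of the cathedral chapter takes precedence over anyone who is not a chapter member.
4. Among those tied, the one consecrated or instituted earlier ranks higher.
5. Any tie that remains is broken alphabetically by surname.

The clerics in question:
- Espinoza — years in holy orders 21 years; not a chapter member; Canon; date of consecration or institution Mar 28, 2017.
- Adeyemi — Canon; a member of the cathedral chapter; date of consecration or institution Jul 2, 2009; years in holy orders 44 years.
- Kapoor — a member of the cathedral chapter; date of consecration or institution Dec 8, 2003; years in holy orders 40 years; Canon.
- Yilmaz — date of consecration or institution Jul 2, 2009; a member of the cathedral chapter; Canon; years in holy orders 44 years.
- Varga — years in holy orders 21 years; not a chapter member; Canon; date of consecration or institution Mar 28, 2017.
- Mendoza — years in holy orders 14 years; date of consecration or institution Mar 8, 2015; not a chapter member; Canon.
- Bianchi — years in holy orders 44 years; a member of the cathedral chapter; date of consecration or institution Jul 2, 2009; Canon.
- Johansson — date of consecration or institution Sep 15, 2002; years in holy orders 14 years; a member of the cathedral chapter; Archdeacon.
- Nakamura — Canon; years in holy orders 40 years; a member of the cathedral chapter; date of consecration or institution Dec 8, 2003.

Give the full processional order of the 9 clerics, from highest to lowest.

Johansson, Adeyemi, Bianchi, Yilmaz, Kapoor, Nakamura, Espinoza, Varga, Mendoza

By dignity: Johansson (Archdeacon); then Adeyemi, Bianchi, Yilmaz, Kapoor, Nakamura, Espinoza, Varga and Mendoza (Canon).
Among Adeyemi, Bianchi, Yilmaz, Kapoor, Nakamura, Espinoza, Varga and Mendoza, by years in holy orders (higher first): Adeyemi, Bianchi and Yilmaz (44 years) before Kapoor and Nakamura (40 years) before Espinoza and Varga (21 years) before Mendoza (14 years).
Adeyemi, Bianchi and Yilmaz are each a member of the cathedral chapter, so the next rule applies.
Adeyemi, Bianchi and Yilmaz all have date of consecration or institution Jul 2, 2009, so the next rule applies.
Among Adeyemi, Bianchi and Yilmaz, alphabetically by surname: Adeyemi before Bianchi before Yilmaz.
Kapoor and Nakamura are each a member of the cathedral chapter, so the next rule applies.
Kapoor and Nakamura both have date of consecration or institution Dec 8, 2003, so the next rule applies.
Among Kapoor and Nakamura, alphabetically by surname: Kapoor before Nakamura.
Espinoza and Varga are each not a chapter member, so the next rule applies.
Espinoza and Varga both have date of consecration or institution Mar 28, 2017, so the next rule applies.
Among Espinoza and Varga, alphabetically by surname: Espinoza before Varga.
Full order: Johansson, Adeyemi, Bianchi, Yilmaz, Kapoor, Nakamura, Espinoza, Varga, Mendoza.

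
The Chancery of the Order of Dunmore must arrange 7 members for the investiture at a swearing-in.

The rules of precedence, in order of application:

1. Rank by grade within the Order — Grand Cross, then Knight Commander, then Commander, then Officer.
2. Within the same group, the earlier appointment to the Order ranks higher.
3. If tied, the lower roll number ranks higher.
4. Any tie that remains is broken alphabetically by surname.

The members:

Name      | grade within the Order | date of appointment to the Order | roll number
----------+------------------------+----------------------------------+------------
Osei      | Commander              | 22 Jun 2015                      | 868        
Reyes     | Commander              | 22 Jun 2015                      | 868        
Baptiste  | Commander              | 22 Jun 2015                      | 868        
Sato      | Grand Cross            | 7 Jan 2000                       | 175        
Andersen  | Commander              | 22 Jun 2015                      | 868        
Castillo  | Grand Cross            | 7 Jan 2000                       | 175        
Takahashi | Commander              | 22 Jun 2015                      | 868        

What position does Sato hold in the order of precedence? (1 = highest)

2

By grade within the Order: Castillo and Sato (Grand Cross); then Andersen, Baptiste, Osei, Reyes and Takahashi (Commander).
Castillo and Sato both have date of appointment to the Order 7 Jan 2000, so the next rule applies.
Castillo and Sato both have roll number 175, so the next rule applies.
Among Castillo and Sato, alphabetically by surname: Castillo before Sato.
Andersen, Baptiste, Osei, Reyes and Takahashi all have date of appointment to the Order 22 Jun 2015, so the next rule applies.
Andersen, Baptiste, Osei, Reyes and Takahashi all have roll number 868, so the next rule applies.
Among Andersen, Baptiste, Osei, Reyes and Takahashi, alphabetically by surname: Andersen before Baptiste before Osei before Reyes before Takahashi.
Order: Castillo, Sato, Andersen, Baptiste, Osei, Reyes, Takahashi. So position 2.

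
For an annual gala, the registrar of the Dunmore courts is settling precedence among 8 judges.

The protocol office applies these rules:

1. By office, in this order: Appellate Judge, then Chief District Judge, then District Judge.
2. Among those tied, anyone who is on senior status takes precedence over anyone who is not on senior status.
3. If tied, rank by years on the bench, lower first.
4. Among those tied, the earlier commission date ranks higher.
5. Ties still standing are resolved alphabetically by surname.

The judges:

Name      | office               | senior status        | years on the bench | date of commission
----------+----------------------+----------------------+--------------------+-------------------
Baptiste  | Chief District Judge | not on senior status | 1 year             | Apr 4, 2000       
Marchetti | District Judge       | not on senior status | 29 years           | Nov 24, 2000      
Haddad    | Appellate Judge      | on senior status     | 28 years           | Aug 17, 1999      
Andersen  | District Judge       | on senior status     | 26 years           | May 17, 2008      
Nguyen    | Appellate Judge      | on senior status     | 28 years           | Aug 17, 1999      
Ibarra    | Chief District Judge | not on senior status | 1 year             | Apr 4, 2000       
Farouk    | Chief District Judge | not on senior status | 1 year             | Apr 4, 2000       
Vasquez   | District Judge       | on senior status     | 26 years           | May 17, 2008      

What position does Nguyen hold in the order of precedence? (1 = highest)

2

By office: Haddad and Nguyen (Appellate Judge); then Baptiste, Farouk and Ibarra (Chief District Judge); then Andersen, Vasquez and Marchetti (District Judge).
Haddad and Nguyen are each on senior status, so the next rule applies.
Haddad and Nguyen both have years on the bench 28 years, so the next rule applies.
Haddad and Nguyen both have date of commission Aug 17, 1999, so the next rule applies.
Among Haddad and Nguyen, alphabetically by surname: Haddad before Nguyen.
Baptiste, Farouk and Ibarra are each not on senior status, so the next rule applies.
Baptiste, Farouk and Ibarra all have years on the bench 1 year, so the next rule applies.
Baptiste, Farouk and Ibarra all have date of commission Apr 4, 2000, so the next rule applies.
Among Baptiste, Farouk and Ibarra, alphabetically by surname: Baptiste before Farouk before Ibarra.
Among Andersen, Vasquez and Marchetti, on senior status before not on senior status: Andersen and Vasquez (on senior status) before Marchetti (not on senior status).
Andersen and Vasquez both have years on the bench 26 years, so the next rule applies.
Andersen and Vasquez both have date of commission May 17, 2008, so the next rule applies.
Among Andersen and Vasquez, alphabetically by surname: Andersen before Vasquez.
Order: Haddad, Nguyen, Baptiste, Farouk, Ibarra, Andersen, Vasquez, Marchetti. So position 2.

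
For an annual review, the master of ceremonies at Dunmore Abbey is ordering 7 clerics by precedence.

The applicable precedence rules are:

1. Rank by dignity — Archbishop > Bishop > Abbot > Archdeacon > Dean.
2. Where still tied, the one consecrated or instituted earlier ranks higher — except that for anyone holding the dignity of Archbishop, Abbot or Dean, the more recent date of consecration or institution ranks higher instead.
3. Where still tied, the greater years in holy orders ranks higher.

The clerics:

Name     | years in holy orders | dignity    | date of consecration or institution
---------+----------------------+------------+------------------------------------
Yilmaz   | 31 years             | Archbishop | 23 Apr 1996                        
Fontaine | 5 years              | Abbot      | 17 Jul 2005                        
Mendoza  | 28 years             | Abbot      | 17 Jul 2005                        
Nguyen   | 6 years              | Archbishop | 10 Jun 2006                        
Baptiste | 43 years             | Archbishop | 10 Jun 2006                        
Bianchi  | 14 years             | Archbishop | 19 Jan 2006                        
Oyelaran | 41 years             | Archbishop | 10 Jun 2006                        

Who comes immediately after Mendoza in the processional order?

By dignity: Baptiste, Oyelaran, Nguyen, Bianchi and Yilmaz (Archbishop); then Mendoza and Fontaine (Abbot).
Among Baptiste, Oyelaran, Nguyen, Bianchi and Yilmaz, by date of consecration or institution (later first) (reversed rule for this group): Baptiste, Oyelaran and Nguyen (10 Jun 2006) before Bianchi (19 Jan 2006) before Yilmaz (23 Apr 1996).
Among Baptiste, Oyelaran and Nguyen, by years in holy orders (higher first): Baptiste (43 years) before Oyelaran (41 years) before Nguyen (6 years).
Mendoza and Fontaine both have date of consecration or institution 17 Jul 2005, so the next rule applies.
Among Mendoza and Fontaine, by years in holy orders (higher first): Mendoza (28 years) before Fontaine (5 years).
Order: Baptiste, Oyelaran, Nguyen, Bianchi, Yilmaz, Mendoza, Fontaine.

Fontaine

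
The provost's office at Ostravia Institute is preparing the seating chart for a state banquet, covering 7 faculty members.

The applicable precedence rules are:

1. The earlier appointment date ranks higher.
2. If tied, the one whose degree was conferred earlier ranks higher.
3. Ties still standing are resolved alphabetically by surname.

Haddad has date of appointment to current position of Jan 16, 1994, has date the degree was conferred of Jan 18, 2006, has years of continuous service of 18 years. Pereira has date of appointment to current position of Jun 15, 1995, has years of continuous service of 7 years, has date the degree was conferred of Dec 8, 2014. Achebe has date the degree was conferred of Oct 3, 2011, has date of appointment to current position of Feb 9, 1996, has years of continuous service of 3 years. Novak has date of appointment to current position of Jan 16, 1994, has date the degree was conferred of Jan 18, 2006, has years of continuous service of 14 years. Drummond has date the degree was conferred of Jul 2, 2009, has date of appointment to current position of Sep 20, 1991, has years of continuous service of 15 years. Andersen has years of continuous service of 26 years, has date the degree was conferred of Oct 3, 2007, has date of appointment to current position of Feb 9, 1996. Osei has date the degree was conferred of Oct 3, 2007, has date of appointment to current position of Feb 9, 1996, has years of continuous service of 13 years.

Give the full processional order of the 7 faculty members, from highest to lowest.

By date of appointment to current position (earlier first): Drummond (Sep 20, 1991); then Haddad and Novak (both Jan 16, 1994); then Pereira (Jun 15, 1995); then Andersen, Osei and Achebe (each Feb 9, 1996).
Haddad and Novak both have date the degree was conferred Jan 18, 2006, so the next rule applies.
Among Haddad and Novak, alphabetically by surname: Haddad before Novak.
Among Andersen, Osei and Achebe, by date the degree was conferred (earlier first): Andersen and Osei (Oct 3, 2007) before Achebe (Oct 3, 2011).
Among Andersen and Osei, alphabetically by surname: Andersen before Osei.
Full order: Drummond, Haddad, Novak, Pereira, Andersen, Osei, Achebe.

Drummond, Haddad, Novak, Pereira, Andersen, Osei, Achebe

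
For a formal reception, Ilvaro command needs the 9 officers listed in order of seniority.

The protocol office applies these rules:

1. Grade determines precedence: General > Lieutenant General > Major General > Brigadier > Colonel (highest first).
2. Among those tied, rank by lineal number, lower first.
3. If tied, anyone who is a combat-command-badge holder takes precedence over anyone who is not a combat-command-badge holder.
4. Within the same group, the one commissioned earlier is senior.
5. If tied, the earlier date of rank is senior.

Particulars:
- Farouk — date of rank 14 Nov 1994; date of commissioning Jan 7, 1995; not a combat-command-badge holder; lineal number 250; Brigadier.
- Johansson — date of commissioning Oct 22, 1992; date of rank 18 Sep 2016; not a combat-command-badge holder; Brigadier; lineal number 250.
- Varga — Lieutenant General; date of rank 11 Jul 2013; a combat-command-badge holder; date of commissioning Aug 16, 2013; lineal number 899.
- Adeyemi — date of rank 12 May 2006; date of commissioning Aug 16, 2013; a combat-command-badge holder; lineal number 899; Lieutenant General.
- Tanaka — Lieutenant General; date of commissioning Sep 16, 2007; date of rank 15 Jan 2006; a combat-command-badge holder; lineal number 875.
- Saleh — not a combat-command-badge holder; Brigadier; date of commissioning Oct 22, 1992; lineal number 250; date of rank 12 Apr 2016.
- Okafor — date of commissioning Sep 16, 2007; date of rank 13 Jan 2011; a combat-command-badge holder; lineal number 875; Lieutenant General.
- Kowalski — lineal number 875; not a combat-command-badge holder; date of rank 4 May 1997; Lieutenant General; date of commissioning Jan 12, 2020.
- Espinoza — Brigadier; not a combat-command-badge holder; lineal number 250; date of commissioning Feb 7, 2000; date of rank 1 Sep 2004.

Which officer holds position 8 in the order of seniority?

By grade: Tanaka, Okafor, Kowalski, Adeyemi and Varga (Lieutenant General); then Saleh, Johansson, Farouk and Espinoza (Brigadier).
Among Tanaka, Okafor, Kowalski, Adeyemi and Varga, by lineal number (lower first): Tanaka, Okafor and Kowalski (875) before Adeyemi and Varga (899).
Among Tanaka, Okafor and Kowalski, a combat-command-badge holder before not a combat-command-badge holder: Tanaka and Okafor (a combat-command-badge holder) before Kowalski (not a combat-command-badge holder).
Tanaka and Okafor both have date of commissioning Sep 16, 2007, so the next rule applies.
Among Tanaka and Okafor, by date of rank (earlier first): Tanaka (15 Jan 2006) before Okafor (13 Jan 2011).
Adeyemi and Varga are each a combat-command-badge holder, so the next rule applies.
Adeyemi and Varga both have date of commissioning Aug 16, 2013, so the next rule applies.
Among Adeyemi and Varga, by date of rank (earlier first): Adeyemi (12 May 2006) before Varga (11 Jul 2013).
Saleh, Johansson, Farouk and Espinoza all have lineal number 250, so the next rule applies.
Saleh, Johansson, Farouk and Espinoza are each not a combat-command-badge holder, so the next rule applies.
Among Saleh, Johansson, Farouk and Espinoza, by date of commissioning (earlier first): Saleh and Johansson (Oct 22, 1992) before Farouk (Jan 7, 1995) before Espinoza (Feb 7, 2000).
Among Saleh and Johansson, by date of rank (earlier first): Saleh (12 Apr 2016) before Johansson (18 Sep 2016).
Order: Tanaka, Okafor, Kowalski, Adeyemi, Varga, Saleh, Johansson, Farouk, Espinoza.

Farouk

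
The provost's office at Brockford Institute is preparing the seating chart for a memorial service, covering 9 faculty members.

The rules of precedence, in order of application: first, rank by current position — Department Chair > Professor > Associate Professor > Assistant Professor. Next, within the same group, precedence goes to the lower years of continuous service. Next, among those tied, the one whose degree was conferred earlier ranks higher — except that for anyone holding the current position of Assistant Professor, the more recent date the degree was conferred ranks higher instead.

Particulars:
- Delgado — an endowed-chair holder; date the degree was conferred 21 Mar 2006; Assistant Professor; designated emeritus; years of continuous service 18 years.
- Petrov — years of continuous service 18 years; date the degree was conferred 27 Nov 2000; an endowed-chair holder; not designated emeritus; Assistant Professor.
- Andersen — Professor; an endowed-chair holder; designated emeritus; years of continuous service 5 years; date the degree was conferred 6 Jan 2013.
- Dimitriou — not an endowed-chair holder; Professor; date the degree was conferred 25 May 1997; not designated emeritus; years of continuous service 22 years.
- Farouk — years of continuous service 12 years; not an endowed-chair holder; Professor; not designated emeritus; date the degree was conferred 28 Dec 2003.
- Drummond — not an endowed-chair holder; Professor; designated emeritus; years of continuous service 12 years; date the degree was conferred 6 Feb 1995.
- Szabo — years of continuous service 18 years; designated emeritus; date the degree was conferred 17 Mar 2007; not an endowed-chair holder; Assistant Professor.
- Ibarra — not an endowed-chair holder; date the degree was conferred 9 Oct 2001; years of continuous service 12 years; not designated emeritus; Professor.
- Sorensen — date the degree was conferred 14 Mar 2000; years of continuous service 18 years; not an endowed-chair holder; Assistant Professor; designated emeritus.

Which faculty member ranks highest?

By current position: Andersen, Drummond, Ibarra, Farouk and Dimitriou (Professor); then Szabo, Delgado, Petrov and Sorensen (Assistant Professor).
Among Andersen, Drummond, Ibarra, Farouk and Dimitriou, by years of continuous service (lower first): Andersen (5 years) before Drummond, Ibarra and Farouk (12 years) before Dimitriou (22 years).
Among Drummond, Ibarra and Farouk, by date the degree was conferred (earlier first): Drummond (6 Feb 1995) before Ibarra (9 Oct 2001) before Farouk (28 Dec 2003).
Szabo, Delgado, Petrov and Sorensen all have years of continuous service 18 years, so the next rule applies.
Among Szabo, Delgado, Petrov and Sorensen, by date the degree was conferred (later first) (reversed rule for this group): Szabo (17 Mar 2007) before Delgado (21 Mar 2006) before Petrov (27 Nov 2000) before Sorensen (14 Mar 2000).
Order: Andersen, Drummond, Ibarra, Farouk, Dimitriou, Szabo, Delgado, Petrov, Sorensen.

Andersen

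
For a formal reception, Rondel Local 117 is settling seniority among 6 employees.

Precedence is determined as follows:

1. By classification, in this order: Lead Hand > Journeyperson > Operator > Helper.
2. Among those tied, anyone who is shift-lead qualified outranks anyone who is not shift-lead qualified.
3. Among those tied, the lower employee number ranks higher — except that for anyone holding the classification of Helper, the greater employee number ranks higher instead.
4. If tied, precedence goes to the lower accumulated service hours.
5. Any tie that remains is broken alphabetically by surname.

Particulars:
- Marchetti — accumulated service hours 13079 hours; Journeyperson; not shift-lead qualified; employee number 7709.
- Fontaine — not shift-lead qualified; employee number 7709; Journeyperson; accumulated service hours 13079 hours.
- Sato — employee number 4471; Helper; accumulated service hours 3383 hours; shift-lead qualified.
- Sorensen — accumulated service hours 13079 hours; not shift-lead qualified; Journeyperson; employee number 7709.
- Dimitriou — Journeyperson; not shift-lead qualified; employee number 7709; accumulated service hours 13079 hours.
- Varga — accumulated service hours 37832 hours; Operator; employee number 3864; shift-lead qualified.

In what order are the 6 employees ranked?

By classification: Dimitriou, Fontaine, Marchetti and Sorensen (Journeyperson); then Varga (Operator); then Sato (Helper).
Dimitriou, Fontaine, Marchetti and Sorensen are each not shift-lead qualified, so the next rule applies.
Dimitriou, Fontaine, Marchetti and Sorensen all have employee number 7709, so the next rule applies.
Dimitriou, Fontaine, Marchetti and Sorensen all have accumulated service hours 13079 hours, so the next rule applies.
Among Dimitriou, Fontaine, Marchetti and Sorensen, alphabetically by surname: Dimitriou before Fontaine before Marchetti before Sorensen.
Full order: Dimitriou, Fontaine, Marchetti, Sorensen, Varga, Sato.

Dimitriou, Fontaine, Marchetti, Sorensen, Varga, Sato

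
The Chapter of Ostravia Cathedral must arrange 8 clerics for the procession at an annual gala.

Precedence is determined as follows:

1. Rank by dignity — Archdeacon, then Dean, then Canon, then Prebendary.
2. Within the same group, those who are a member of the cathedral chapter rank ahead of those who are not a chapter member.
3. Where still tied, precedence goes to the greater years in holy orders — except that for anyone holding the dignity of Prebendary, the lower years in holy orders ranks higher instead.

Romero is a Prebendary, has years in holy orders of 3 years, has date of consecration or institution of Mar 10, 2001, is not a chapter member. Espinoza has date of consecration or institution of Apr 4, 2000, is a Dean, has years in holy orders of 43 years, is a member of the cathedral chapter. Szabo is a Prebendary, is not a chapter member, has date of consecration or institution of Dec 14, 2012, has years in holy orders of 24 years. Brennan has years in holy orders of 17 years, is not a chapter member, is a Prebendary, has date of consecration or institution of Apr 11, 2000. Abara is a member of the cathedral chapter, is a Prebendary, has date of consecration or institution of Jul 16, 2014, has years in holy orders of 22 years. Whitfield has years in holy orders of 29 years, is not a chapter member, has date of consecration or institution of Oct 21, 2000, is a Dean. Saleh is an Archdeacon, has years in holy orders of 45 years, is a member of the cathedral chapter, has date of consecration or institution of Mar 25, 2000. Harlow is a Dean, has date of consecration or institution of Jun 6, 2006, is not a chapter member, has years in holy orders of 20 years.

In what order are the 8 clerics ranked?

Saleh, Espinoza, Whitfield, Harlow, Abara, Romero, Brennan, Szabo

By dignity: Saleh (Archdeacon); then Espinoza, Whitfield and Harlow (Dean); then Abara, Romero, Brennan and Szabo (Prebendary).
Among Espinoza, Whitfield and Harlow, a member of the cathedral chapter before not a chapter member: Espinoza (a member of the cathedral chapter) before Whitfield and Harlow (not a chapter member).
Among Whitfield and Harlow, by years in holy orders (higher first): Whitfield (29 years) before Harlow (20 years).
Among Abara, Romero, Brennan and Szabo, a member of the cathedral chapter before not a chapter member: Abara (a member of the cathedral chapter) before Romero, Brennan and Szabo (not a chapter member).
Among Romero, Brennan and Szabo, by years in holy orders (lower first) (reversed rule for this group): Romero (3 years) before Brennan (17 years) before Szabo (24 years).
Full order: Saleh, Espinoza, Whitfield, Harlow, Abara, Romero, Brennan, Szabo.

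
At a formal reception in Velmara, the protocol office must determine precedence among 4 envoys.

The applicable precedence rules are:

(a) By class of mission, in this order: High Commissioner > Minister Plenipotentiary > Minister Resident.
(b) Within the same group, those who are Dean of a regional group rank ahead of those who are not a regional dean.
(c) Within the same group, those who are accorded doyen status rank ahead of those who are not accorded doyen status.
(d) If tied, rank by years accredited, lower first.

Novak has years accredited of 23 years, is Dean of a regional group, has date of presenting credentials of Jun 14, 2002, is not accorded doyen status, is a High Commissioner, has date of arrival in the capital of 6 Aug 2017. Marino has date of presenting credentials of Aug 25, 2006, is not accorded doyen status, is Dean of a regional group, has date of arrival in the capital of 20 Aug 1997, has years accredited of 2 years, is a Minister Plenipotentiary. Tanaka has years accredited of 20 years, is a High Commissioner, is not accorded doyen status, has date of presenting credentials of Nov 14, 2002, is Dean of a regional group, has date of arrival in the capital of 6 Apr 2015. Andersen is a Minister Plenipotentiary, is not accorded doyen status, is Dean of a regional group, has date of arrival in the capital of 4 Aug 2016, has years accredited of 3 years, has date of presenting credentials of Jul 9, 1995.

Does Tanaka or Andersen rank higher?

By class of mission: Tanaka and Novak (High Commissioner); then Marino and Andersen (Minister Plenipotentiary).
Tanaka and Novak are each Dean of a regional group, so the next rule applies.
Tanaka and Novak are each not accorded doyen status, so the next rule applies.
Among Tanaka and Novak, by years accredited (lower first): Tanaka (20 years) before Novak (23 years).
Marino and Andersen are each Dean of a regional group, so the next rule applies.
Marino and Andersen are each not accorded doyen status, so the next rule applies.
Among Marino and Andersen, by years accredited (lower first): Marino (2 years) before Andersen (3 years).
So Tanaka takes precedence.

Tanaka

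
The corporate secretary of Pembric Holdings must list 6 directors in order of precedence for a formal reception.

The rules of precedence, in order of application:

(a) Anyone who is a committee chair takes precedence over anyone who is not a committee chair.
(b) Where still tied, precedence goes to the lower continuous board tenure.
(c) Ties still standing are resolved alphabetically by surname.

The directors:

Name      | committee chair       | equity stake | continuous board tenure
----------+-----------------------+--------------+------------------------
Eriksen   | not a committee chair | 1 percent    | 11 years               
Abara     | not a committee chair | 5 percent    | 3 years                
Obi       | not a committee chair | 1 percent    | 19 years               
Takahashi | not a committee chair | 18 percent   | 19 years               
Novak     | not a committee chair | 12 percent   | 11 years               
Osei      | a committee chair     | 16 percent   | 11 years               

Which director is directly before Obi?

Novak

By the first rule: Osei (a committee chair); then Abara, Eriksen, Novak, Obi and Takahashi (each not a committee chair).
Among Abara, Eriksen, Novak, Obi and Takahashi, by continuous board tenure (lower first): Abara (3 years) before Eriksen and Novak (11 years) before Obi and Takahashi (19 years).
Among Eriksen and Novak, alphabetically by surname: Eriksen before Novak.
Among Obi and Takahashi, alphabetically by surname: Obi before Takahashi.
Order: Osei, Abara, Eriksen, Novak, Obi, Takahashi.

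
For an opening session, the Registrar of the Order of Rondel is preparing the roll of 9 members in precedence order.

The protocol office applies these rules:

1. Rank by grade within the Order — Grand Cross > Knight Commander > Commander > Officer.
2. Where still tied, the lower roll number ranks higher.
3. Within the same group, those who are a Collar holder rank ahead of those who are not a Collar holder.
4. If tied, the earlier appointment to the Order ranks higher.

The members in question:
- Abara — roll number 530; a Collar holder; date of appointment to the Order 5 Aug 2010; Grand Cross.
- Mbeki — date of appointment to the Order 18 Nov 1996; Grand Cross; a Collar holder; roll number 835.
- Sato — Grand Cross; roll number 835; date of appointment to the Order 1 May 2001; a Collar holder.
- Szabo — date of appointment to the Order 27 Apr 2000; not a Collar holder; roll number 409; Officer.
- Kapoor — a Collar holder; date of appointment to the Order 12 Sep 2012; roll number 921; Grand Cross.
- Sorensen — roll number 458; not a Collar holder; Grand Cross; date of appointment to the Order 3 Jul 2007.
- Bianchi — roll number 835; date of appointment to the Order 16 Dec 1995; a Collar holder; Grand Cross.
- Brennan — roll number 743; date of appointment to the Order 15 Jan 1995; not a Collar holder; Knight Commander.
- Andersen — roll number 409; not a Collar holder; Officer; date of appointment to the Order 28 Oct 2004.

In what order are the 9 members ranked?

Sorensen, Abara, Bianchi, Mbeki, Sato, Kapoor, Brennan, Szabo, Andersen

By grade within the Order: Sorensen, Abara, Bianchi, Mbeki, Sato and Kapoor (Grand Cross); then Brennan (Knight Commander); then Szabo and Andersen (Officer).
Among Sorensen, Abara, Bianchi, Mbeki, Sato and Kapoor, by roll number (lower first): Sorensen (458) before Abara (530) before Bianchi, Mbeki and Sato (835) before Kapoor (921).
Bianchi, Mbeki and Sato are each a Collar holder, so the next rule applies.
Among Bianchi, Mbeki and Sato, by date of appointment to the Order (earlier first): Bianchi (16 Dec 1995) before Mbeki (18 Nov 1996) before Sato (1 May 2001).
Szabo and Andersen both have roll number 409, so the next rule applies.
Szabo and Andersen are each not a Collar holder, so the next rule applies.
Among Szabo and Andersen, by date of appointment to the Order (earlier first): Szabo (27 Apr 2000) before Andersen (28 Oct 2004).
Full order: Sorensen, Abara, Bianchi, Mbeki, Sato, Kapoor, Brennan, Szabo, Andersen.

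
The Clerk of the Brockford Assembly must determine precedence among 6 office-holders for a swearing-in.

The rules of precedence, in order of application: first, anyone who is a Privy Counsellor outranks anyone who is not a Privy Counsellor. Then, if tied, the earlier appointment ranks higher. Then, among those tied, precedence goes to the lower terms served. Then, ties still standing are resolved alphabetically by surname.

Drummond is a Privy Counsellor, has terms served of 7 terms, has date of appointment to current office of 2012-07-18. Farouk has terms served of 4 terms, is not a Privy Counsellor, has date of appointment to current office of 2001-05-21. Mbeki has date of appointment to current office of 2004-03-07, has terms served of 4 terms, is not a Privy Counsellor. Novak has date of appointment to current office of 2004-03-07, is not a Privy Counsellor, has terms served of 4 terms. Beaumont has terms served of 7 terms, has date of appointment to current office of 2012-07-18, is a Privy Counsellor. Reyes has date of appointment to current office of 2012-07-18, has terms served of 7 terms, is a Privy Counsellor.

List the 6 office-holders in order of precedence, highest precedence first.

By the first rule: Beaumont, Drummond and Reyes (each a Privy Counsellor); then Farouk, Mbeki and Novak (each not a Privy Counsellor).
Beaumont, Drummond and Reyes all have date of appointment to current office 2012-07-18, so the next rule applies.
Beaumont, Drummond and Reyes all have terms served 7 terms, so the next rule applies.
Among Beaumont, Drummond and Reyes, alphabetically by surname: Beaumont before Drummond before Reyes.
Among Farouk, Mbeki and Novak, by date of appointment to current office (earlier first): Farouk (2001-05-21) before Mbeki and Novak (2004-03-07).
Mbeki and Novak both have terms served 4 terms, so the next rule applies.
Among Mbeki and Novak, alphabetically by surname: Mbeki before Novak.
Full order: Beaumont, Drummond, Reyes, Farouk, Mbeki, Novak.

Beaumont, Drummond, Reyes, Farouk, Mbeki, Novak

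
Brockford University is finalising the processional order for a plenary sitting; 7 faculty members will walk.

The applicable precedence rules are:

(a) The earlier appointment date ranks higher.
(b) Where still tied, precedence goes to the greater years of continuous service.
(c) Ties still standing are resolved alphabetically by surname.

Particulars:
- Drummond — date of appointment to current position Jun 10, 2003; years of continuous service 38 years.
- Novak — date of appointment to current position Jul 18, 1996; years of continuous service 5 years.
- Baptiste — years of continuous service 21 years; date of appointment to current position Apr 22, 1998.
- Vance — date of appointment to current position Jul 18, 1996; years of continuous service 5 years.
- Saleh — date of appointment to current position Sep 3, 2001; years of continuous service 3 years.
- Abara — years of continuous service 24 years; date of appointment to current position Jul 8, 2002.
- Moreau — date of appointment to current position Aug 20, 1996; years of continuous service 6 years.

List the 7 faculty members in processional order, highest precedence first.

By date of appointment to current position (earlier first): Novak and Vance (both Jul 18, 1996); then Moreau (Aug 20, 1996); then Baptiste (Apr 22, 1998); then Saleh (Sep 3, 2001); then Abara (Jul 8, 2002); then Drummond (Jun 10, 2003).
Novak and Vance both have years of continuous service 5 years, so the next rule applies.
Among Novak and Vance, alphabetically by surname: Novak before Vance.
Full order: Novak, Vance, Moreau, Baptiste, Saleh, Abara, Drummond.

Novak, Vance, Moreau, Baptiste, Saleh, Abara, Drummond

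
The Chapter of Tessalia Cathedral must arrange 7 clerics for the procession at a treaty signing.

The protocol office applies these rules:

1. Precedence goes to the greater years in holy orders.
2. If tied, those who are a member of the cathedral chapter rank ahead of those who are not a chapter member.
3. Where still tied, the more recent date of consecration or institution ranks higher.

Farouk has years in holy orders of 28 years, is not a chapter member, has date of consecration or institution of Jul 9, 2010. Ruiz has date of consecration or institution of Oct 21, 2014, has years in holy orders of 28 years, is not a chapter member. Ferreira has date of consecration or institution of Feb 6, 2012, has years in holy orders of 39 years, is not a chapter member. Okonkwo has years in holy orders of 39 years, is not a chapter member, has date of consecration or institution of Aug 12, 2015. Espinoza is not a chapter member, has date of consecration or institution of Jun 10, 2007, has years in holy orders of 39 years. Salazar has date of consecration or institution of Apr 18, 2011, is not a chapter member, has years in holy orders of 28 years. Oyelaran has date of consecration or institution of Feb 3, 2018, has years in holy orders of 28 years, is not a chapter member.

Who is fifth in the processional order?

By years in holy orders (higher first): Okonkwo, Ferreira and Espinoza (each 39 years); then Oyelaran, Ruiz, Salazar and Farouk (each 28 years).
Okonkwo, Ferreira and Espinoza are each not a chapter member, so the next rule applies.
Among Okonkwo, Ferreira and Espinoza, by date of consecration or institution (later first): Okonkwo (Aug 12, 2015) before Ferreira (Feb 6, 2012) before Espinoza (Jun 10, 2007).
Oyelaran, Ruiz, Salazar and Farouk are each not a chapter member, so the next rule applies.
Among Oyelaran, Ruiz, Salazar and Farouk, by date of consecration or institution (later first): Oyelaran (Feb 3, 2018) before Ruiz (Oct 21, 2014) before Salazar (Apr 18, 2011) before Farouk (Jul 9, 2010).
Order: Okonkwo, Ferreira, Espinoza, Oyelaran, Ruiz, Salazar, Farouk.

Ruiz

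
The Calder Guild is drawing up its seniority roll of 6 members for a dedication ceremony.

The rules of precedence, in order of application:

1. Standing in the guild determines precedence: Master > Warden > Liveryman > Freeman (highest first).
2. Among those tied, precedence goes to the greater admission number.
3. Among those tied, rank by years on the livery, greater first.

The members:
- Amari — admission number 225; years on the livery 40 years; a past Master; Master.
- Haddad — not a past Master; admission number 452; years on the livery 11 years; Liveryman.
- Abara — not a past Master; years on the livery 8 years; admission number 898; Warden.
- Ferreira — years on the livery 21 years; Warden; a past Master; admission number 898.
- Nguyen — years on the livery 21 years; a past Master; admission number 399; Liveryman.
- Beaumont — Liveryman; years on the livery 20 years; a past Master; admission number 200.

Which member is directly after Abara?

Haddad

By standing in the guild: Amari (Master); then Ferreira and Abara (Warden); then Haddad, Nguyen and Beaumont (Liveryman).
Ferreira and Abara both have admission number 898, so the next rule applies.
Among Ferreira and Abara, by years on the livery (higher first): Ferreira (21 years) before Abara (8 years).
Among Haddad, Nguyen and Beaumont, by admission number (higher first): Haddad (452) before Nguyen (399) before Beaumont (200).
Order: Amari, Ferreira, Abara, Haddad, Nguyen, Beaumont.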